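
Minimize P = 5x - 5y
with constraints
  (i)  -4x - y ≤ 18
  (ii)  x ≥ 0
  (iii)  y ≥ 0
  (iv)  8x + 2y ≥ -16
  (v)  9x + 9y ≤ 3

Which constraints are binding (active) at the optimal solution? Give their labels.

Extreme points and P = 5x - 5y:
  (0, 0) → P = 0
  (0, 1/3) → P = -5/3
  (1/3, 0) → P = 5/3

The minimum is at (0, 1/3). Substituting into each constraint, equality holds for (ii) and (v); the remaining constraints have slack.

(ii) and (v)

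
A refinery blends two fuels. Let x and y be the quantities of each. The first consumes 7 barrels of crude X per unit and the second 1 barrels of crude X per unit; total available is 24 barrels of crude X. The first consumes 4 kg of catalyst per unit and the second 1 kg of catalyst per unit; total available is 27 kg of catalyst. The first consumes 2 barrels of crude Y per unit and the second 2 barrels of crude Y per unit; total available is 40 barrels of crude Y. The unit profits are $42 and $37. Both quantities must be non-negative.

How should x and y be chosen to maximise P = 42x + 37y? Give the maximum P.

Vertices and P = 42x + 37y:
  (0, 0) → P = 0
  (0, 20) → P = 740
  (24/7, 0) → P = 144
  (2/3, 58/3) → P = 2230/3

The optimum lies where 7x + y = 24 and 2x + 2y = 40.
Solving simultaneously gives x = 2/3, y = 58/3.

x = 2/3, y = 58/3, maximum P = 2230/3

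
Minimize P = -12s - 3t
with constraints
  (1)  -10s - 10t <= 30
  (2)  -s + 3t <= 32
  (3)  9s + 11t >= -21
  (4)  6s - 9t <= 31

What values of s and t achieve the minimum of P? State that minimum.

Extreme points and P = -12s - 3t:
  (-41/4, 29/4) → P = 405/4
  (-6, 3) → P = 63
  (127/3, 223/9) → P = -1747/3
  (152/147, -135/49) → P = -29/7

s = 127/3, t = 223/9, minimum P = -1747/3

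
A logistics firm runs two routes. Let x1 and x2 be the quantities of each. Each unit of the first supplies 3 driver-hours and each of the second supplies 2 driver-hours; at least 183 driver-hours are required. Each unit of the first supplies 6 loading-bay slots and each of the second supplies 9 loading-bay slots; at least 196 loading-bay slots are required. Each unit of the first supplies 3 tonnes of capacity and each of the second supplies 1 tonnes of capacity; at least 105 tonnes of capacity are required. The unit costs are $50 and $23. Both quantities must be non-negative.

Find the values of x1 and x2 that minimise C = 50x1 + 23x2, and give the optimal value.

x1 = 9, x2 = 78, minimum C = 2244

Extreme points and C = 50x1 + 23x2:
  (0, 105) → C = 2415
  (61, 0) → C = 3050
  (9, 78) → C = 2244
The feasible region is unbounded (it extends along (0, 1), (1, 0)), but C strictly increases along every unbounded feasible direction, so there is no improving ray and the minimum is attained at a vertex.

At the optimal vertex, 3x1 + 2x2 = 183 and 3x1 + x2 = 105.
Solving simultaneously gives x1 = 9, x2 = 78.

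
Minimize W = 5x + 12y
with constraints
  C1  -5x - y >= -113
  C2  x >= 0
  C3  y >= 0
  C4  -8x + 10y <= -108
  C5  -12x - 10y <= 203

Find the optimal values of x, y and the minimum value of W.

Extreme points and W = 5x + 12y:
  (113/5, 0) → W = 113
  (619/29, 182/29) → W = 5279/29
  (27/2, 0) → W = 135/2

The binding constraints are y = 0 and -8x + 10y = -108.
Solving simultaneously gives x = 27/2, y = 0.

x = 27/2, y = 0, minimum W = 135/2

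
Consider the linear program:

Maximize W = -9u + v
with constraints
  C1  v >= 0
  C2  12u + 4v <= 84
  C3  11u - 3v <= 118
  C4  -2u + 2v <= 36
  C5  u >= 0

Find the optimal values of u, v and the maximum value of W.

u = 0, v = 18, maximum W = 18

Feasible corners and W = -9u + v:
  (7, 0) → W = -63
  (0, 0) → W = 0
  (3/4, 75/4) → W = 12
  (0, 18) → W = 18

The optimum lies where -2u + 2v = 36 and u = 0.
Solving simultaneously gives u = 0, v = 18.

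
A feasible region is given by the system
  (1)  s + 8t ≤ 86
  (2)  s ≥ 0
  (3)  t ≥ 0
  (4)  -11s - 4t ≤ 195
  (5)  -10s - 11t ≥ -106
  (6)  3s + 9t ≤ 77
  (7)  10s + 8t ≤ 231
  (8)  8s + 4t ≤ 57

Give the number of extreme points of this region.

5

The feasible vertices (each the meet of two boundaries and inside every other half-plane) are:
  (0, 0)
  (0, 77/9)
  (57/8, 0)
  (107/57, 452/57)
  (203/48, 139/24)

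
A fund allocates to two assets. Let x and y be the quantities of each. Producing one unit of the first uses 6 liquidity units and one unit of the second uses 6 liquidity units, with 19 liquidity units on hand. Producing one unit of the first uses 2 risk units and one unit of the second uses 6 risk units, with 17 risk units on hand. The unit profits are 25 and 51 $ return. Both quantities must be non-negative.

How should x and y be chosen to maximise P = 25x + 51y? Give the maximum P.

x = 1/2, y = 8/3, maximum P = 297/2

Extreme points and P = 25x + 51y:
  (0, 0) → P = 0
  (0, 17/6) → P = 289/2
  (19/6, 0) → P = 475/6
  (1/2, 8/3) → P = 297/2

At the optimal vertex, 6x + 6y = 19 and 2x + 6y = 17.
Solving simultaneously gives x = 1/2, y = 8/3.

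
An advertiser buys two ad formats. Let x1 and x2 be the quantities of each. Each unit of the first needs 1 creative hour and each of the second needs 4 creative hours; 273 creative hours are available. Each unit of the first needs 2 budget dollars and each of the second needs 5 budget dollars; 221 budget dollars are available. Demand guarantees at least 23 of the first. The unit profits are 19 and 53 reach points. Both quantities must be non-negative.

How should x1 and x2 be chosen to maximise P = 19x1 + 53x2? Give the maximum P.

x1 = 23, x2 = 35, maximum P = 2292

Extreme points and P = 19x1 + 53x2:
  (221/2, 0) → P = 4199/2
  (23, 0) → P = 437
  (23, 35) → P = 2292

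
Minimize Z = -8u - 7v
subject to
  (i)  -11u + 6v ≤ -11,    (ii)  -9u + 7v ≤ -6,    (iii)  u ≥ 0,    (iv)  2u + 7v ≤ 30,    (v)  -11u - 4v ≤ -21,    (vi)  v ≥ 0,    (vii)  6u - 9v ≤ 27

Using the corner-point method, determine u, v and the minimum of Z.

u = 153/20, v = 21/10, minimum Z = -759/10

Corner points and Z = -8u - 7v:
  (41/23, 33/23) → Z = -559/23
  (17/11, 1) → Z = -213/11
  (36/11, 258/77) → Z = -546/11
  (153/20, 21/10) → Z = -759/10
  (21/11, 0) → Z = -168/11
  (9/2, 0) → Z = -36

The optimum lies where 2u + 7v = 30 and 6u - 9v = 27.
Solving simultaneously gives u = 153/20, v = 21/10.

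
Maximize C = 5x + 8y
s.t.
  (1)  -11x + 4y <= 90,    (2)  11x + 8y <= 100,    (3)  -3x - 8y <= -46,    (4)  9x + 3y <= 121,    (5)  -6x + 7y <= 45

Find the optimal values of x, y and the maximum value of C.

Feasible corners and C = 5x + 8y:
  (27/4, 103/32) → C = 119/2
  (68/25, 219/25) → C = 2092/25
  (-38/69, 137/23) → C = 3098/69

x = 68/25, y = 219/25, maximum C = 2092/25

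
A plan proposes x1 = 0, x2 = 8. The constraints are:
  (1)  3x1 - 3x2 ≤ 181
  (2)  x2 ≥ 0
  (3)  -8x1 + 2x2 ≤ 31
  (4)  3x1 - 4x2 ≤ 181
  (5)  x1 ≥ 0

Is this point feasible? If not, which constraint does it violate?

(1): -24 ≤ 181 ✓
(2): 8 ≥ 0 ✓
(3): 16 ≤ 31 ✓
(4): -32 ≤ 181 ✓
(5): 0 ≥ 0 ✓

feasible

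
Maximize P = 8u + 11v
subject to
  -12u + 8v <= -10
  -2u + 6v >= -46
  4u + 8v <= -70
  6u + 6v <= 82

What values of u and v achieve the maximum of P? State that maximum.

u = -13/10, v = -81/10, maximum P = -199/2

Feasible corners and P = 8u + 11v:
  (-11/2, -19/2) → P = -297/2
  (-15/4, -55/8) → P = -845/8
  (-13/10, -81/10) → P = -199/2

The optimum lies where -2u + 6v = -46 and 4u + 8v = -70.
Solving simultaneously gives u = -13/10, v = -81/10.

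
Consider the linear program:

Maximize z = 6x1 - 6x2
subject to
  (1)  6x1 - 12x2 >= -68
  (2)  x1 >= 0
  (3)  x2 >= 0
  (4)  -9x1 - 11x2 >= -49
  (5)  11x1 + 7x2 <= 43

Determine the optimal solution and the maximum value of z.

Feasible corners and z = 6x1 - 6x2:
  (0, 0) → z = 0
  (0, 49/11) → z = -294/11
  (43/11, 0) → z = 258/11
  (65/29, 76/29) → z = -66/29

x1 = 43/11, x2 = 0, maximum z = 258/11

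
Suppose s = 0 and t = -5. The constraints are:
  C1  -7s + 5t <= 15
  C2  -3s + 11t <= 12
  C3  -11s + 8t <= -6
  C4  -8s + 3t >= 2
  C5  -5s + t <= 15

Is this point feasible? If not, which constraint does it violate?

not feasible — violates C4

Constraint C4: -8s + 3t = -15, which is not ≥ 2. All other constraints are satisfied.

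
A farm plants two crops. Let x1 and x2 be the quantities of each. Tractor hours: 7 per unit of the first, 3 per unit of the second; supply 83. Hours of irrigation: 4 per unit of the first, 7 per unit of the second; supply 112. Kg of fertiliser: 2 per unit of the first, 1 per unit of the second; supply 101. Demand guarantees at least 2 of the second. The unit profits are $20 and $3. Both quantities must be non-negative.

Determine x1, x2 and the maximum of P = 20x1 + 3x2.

Corner points and P = 20x1 + 3x2:
  (0, 16) → P = 48
  (0, 2) → P = 6
  (245/37, 452/37) → P = 6256/37
  (11, 2) → P = 226

x1 = 11, x2 = 2, maximum P = 226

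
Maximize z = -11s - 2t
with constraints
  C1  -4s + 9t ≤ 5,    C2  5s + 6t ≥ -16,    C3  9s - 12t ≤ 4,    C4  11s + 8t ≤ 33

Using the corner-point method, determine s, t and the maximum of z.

s = -58/23, t = -13/23, maximum z = 664/23

Feasible corners and z = -11s - 2t:
  (-58/23, -13/23) → z = 664/23
  (257/131, 187/131) → z = -3201/131
  (-28/19, -82/57) → z = 1088/57
  (107/51, 253/204) → z = -869/34

The binding constraints are -4s + 9t = 5 and 5s + 6t = -16.
Solving simultaneously gives s = -58/23, t = -13/23.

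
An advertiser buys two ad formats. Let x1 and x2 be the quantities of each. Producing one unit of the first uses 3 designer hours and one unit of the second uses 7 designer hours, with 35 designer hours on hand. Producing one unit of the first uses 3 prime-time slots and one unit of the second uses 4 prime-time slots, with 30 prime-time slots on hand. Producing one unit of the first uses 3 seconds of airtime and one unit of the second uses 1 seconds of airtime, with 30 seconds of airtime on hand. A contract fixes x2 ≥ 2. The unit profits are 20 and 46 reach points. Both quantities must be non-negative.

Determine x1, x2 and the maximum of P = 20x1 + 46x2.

Vertices and P = 20x1 + 46x2:
  (0, 5) → P = 230
  (0, 2) → P = 92
  (7, 2) → P = 232

The optimum lies where 3x1 + 7x2 = 35 and x2 = 2.
Solving simultaneously gives x1 = 7, x2 = 2.

x1 = 7, x2 = 2, maximum P = 232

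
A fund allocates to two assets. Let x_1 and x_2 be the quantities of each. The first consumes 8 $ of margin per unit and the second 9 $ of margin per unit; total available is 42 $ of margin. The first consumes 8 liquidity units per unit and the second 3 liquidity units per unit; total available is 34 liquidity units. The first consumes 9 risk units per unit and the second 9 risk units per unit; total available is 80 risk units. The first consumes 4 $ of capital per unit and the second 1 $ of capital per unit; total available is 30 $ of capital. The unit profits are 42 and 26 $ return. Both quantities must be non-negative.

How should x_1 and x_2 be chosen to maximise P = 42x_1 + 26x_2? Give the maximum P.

Corner points and P = 42x_1 + 26x_2:
  (0, 0) → P = 0
  (0, 14/3) → P = 364/3
  (17/4, 0) → P = 357/2
  (15/4, 4/3) → P = 1153/6

The binding constraints are 8x_1 + 9x_2 = 42 and 8x_1 + 3x_2 = 34.
Solving simultaneously gives x_1 = 15/4, x_2 = 4/3.

x_1 = 15/4, x_2 = 4/3, maximum P = 1153/6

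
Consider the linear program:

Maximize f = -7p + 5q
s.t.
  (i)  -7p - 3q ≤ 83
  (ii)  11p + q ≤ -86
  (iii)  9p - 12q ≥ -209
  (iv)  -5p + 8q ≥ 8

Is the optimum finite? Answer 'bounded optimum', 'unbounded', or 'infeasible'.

bounded optimum

Vertices and f = -7p + 5q:
  (-541/37, 716/111) → f = 14941/111
  (-688/71, -359/71) → f = 3021/71
  (-1241/141, 1525/141) → f = 16312/141
  (-232/31, -114/31) → f = 34
The feasible region has finitely many vertices and no improving ray; the maximum is 14941/111 at (-541/37, 716/111).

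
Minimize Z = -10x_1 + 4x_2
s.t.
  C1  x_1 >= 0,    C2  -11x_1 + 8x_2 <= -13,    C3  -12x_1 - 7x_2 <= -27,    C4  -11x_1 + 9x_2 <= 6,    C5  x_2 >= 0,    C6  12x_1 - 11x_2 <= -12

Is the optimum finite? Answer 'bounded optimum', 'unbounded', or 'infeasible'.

From the feasible point (15, 19), moving in the direction (11, 12) keeps every constraint satisfied while Z decreases without bound.

unbounded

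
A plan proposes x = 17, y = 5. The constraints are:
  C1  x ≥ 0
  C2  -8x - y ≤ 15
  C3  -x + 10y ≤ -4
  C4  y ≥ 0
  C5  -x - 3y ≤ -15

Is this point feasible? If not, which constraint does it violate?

Constraint C3: -x + 10y = 33, which is not ≤ -4. All other constraints are satisfied.

not feasible — violates C3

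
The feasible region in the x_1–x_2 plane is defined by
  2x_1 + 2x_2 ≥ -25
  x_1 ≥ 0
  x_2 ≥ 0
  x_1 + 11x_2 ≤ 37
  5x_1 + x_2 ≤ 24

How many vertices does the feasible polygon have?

Intersecting each pair of boundary lines and keeping only the points that satisfy every inequality leaves:
  (0, 0)
  (0, 37/11)
  (24/5, 0)
  (227/54, 161/54)

4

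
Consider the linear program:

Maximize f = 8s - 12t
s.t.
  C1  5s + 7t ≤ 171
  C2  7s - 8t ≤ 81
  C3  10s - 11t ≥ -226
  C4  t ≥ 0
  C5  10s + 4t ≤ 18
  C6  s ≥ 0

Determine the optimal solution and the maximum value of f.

s = 9/5, t = 0, maximum f = 72/5

Corner points and f = 8s - 12t:
  (9/5, 0) → f = 72/5
  (0, 0) → f = 0
  (0, 9/2) → f = -54

At the optimal vertex, t = 0 and 10s + 4t = 18.
Solving simultaneously gives s = 9/5, t = 0.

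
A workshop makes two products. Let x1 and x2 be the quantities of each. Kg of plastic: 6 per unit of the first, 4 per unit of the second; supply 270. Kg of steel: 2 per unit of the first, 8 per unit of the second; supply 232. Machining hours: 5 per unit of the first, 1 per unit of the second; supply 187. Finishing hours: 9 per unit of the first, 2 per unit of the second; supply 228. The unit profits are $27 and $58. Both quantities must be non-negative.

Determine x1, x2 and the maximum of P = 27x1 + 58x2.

x1 = 20, x2 = 24, maximum P = 1932

Corner points and P = 27x1 + 58x2:
  (0, 0) → P = 0
  (0, 29) → P = 1682
  (76/3, 0) → P = 684
  (20, 24) → P = 1932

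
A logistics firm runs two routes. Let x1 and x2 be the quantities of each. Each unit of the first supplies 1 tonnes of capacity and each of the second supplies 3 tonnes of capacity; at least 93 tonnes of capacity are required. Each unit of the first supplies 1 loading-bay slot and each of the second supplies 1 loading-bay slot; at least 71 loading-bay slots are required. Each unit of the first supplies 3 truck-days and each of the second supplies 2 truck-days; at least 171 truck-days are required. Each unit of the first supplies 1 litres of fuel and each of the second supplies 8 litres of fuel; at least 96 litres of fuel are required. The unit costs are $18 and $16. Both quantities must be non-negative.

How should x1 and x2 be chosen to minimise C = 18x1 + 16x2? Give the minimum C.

Corner points and C = 18x1 + 16x2:
  (0, 171/2) → C = 1368
  (96, 0) → C = 1728
  (60, 11) → C = 1256
  (456/5, 3/5) → C = 8256/5
  (29, 42) → C = 1194
The feasible region is unbounded (it extends along (0, 1), (1, 0)), but C strictly increases along every unbounded feasible direction, so there is no improving ray and the minimum is attained at a vertex.

The optimum lies where x1 + x2 = 71 and 3x1 + 2x2 = 171.
Solving simultaneously gives x1 = 29, x2 = 42.

x1 = 29, x2 = 42, minimum C = 1194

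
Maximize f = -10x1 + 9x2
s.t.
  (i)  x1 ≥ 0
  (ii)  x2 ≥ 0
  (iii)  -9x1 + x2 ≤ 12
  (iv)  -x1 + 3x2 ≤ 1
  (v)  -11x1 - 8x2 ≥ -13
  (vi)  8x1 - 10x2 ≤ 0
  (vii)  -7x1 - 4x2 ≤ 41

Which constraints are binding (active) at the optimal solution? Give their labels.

Feasible corners and f = -10x1 + 9x2:
  (0, 0) → f = 0
  (0, 1/3) → f = 3
  (5/7, 4/7) → f = -2

The maximum is at (0, 1/3). Substituting into each constraint, equality holds for (i) and (iv); the remaining constraints have slack.

(i) and (iv)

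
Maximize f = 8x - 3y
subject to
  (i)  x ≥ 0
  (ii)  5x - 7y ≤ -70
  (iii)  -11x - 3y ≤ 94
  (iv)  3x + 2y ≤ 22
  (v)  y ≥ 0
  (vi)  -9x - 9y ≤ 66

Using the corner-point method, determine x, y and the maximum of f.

x = 14/31, y = 320/31, maximum f = -848/31

Vertices and f = 8x - 3y:
  (0, 10) → f = -30
  (0, 11) → f = -33
  (14/31, 320/31) → f = -848/31

The binding constraints are 5x - 7y = -70 and 3x + 2y = 22.
Solving simultaneously gives x = 14/31, y = 320/31.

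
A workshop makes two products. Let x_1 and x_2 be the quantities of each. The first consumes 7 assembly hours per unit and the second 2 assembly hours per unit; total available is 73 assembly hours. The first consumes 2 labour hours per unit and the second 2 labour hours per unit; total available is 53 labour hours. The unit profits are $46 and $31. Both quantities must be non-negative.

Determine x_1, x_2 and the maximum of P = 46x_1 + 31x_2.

x_1 = 4, x_2 = 45/2, maximum P = 1763/2

Vertices and P = 46x_1 + 31x_2:
  (0, 0) → P = 0
  (0, 53/2) → P = 1643/2
  (73/7, 0) → P = 3358/7
  (4, 45/2) → P = 1763/2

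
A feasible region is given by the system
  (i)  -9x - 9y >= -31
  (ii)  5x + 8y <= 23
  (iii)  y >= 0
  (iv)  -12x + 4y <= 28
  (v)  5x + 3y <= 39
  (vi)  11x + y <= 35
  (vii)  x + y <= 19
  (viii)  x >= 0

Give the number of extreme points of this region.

Intersecting each pair of boundary lines and keeping only the points that satisfy every inequality leaves:
  (41/27, 52/27)
  (142/45, 13/45)
  (0, 23/8)
  (35/11, 0)
  (0, 0)

5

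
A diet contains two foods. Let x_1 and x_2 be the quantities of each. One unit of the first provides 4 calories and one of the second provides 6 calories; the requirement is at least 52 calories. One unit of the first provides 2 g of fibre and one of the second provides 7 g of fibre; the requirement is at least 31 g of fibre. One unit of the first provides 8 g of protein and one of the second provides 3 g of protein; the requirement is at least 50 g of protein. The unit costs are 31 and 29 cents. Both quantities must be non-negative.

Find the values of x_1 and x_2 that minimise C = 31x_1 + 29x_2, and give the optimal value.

Corner points and C = 31x_1 + 29x_2:
  (0, 50/3) → C = 1450/3
  (31/2, 0) → C = 961/2
  (89/8, 5/4) → C = 3049/8
  (4, 6) → C = 298
The feasible region is unbounded (it extends along (0, 1), (1, 0)), but C strictly increases along every unbounded feasible direction, so there is no improving ray and the minimum is attained at a vertex.

x_1 = 4, x_2 = 6, minimum C = 298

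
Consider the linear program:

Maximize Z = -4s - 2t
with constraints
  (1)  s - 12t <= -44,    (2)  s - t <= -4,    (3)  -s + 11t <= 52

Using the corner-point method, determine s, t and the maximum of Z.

s = -140, t = -8, maximum Z = 576

Vertices and Z = -4s - 2t:
  (-4/11, 40/11) → Z = -64/11
  (-140, -8) → Z = 576
  (4/5, 24/5) → Z = -64/5

The binding constraints are s - 12t = -44 and -s + 11t = 52.
Solving simultaneously gives s = -140, t = -8.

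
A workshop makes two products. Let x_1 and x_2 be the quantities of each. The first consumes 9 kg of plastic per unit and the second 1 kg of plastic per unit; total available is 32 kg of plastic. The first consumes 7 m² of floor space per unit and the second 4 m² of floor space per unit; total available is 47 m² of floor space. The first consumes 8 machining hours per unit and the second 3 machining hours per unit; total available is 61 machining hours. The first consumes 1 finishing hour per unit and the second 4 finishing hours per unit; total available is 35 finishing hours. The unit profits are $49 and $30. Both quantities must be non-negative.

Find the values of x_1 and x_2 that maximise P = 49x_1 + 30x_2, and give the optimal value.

Corner points and P = 49x_1 + 30x_2:
  (0, 0) → P = 0
  (0, 35/4) → P = 525/2
  (32/9, 0) → P = 1568/9
  (81/29, 199/29) → P = 9939/29
  (2, 33/4) → P = 691/2

At the optimal vertex, 7x_1 + 4x_2 = 47 and x_1 + 4x_2 = 35.
Solving simultaneously gives x_1 = 2, x_2 = 33/4.

x_1 = 2, x_2 = 33/4, maximum P = 691/2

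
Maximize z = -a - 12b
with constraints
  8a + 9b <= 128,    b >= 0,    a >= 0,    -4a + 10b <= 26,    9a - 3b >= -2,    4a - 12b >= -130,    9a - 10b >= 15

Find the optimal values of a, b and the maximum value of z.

Extreme points and z = -a - 12b:
  (16, 0) → z = -16
  (523/58, 180/29) → z = -167/2
  (5/3, 0) → z = -5/3
  (41/5, 147/25) → z = -1969/25

a = 5/3, b = 0, maximum z = -5/3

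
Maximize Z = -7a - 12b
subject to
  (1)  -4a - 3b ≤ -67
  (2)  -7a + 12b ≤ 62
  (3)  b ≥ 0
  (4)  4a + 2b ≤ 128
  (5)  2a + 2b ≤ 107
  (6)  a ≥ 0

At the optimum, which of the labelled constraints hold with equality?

Vertices and Z = -7a - 12b:
  (206/23, 239/23) → Z = -4310/23
  (67/4, 0) → Z = -469/4
  (706/31, 572/31) → Z = -11806/31
  (32, 0) → Z = -224

The maximum is at (67/4, 0). Substituting into each constraint, equality holds for (1) and (3); the remaining constraints have slack.

(1) and (3)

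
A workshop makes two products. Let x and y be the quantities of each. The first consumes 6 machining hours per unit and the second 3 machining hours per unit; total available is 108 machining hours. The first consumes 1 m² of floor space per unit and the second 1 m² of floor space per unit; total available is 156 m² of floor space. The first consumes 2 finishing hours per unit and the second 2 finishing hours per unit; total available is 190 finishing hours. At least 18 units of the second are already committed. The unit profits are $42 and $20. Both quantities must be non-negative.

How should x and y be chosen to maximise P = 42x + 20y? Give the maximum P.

Corner points and P = 42x + 20y:
  (0, 36) → P = 720
  (0, 18) → P = 360
  (9, 18) → P = 738

x = 9, y = 18, maximum P = 738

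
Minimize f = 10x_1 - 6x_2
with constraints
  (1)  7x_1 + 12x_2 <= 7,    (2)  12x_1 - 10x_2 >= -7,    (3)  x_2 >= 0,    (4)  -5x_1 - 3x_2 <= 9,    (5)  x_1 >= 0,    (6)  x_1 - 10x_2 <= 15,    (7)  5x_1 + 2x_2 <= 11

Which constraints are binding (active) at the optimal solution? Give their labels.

(1) and (5)

Extreme points and f = 10x_1 - 6x_2:
  (1, 0) → f = 10
  (0, 7/12) → f = -7/2
  (0, 0) → f = 0

The minimum is at (0, 7/12). Substituting into each constraint, equality holds for (1) and (5); the remaining constraints have slack.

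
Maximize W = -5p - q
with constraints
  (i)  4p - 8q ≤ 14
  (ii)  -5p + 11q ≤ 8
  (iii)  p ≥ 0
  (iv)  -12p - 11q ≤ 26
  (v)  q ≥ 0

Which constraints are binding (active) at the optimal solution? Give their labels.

(iii) and (v)

Vertices and W = -5p - q:
  (109/2, 51/2) → W = -298
  (7/2, 0) → W = -35/2
  (0, 8/11) → W = -8/11
  (0, 0) → W = 0

The maximum is at (0, 0). Substituting into each constraint, equality holds for (iii) and (v); the remaining constraints have slack.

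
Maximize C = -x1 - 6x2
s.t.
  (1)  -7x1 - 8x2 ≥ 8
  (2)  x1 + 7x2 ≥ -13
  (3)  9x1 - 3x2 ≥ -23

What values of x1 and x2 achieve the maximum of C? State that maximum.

x1 = -100/33, x2 = -47/33, maximum C = 382/33

Corner points and C = -x1 - 6x2:
  (48/41, -83/41) → C = 450/41
  (-208/93, 89/93) → C = -326/93
  (-100/33, -47/33) → C = 382/33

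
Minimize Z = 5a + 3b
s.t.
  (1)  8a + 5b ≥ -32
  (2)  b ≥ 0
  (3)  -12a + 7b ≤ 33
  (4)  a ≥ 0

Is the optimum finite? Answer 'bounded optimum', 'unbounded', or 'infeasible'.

bounded optimum

Extreme points and Z = 5a + 3b:
  (0, 0) → Z = 0
  (0, 33/7) → Z = 99/7
The feasible region has finitely many vertices and no improving ray; the minimum is 0 at (0, 0).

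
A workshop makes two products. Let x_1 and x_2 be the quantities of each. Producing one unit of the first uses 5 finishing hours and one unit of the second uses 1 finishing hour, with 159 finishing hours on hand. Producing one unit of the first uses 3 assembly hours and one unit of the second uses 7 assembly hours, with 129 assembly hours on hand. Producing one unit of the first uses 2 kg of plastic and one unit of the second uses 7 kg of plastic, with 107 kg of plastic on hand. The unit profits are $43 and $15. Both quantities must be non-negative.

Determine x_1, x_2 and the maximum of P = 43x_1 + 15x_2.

Vertices and P = 43x_1 + 15x_2:
  (0, 0) → P = 0
  (0, 107/7) → P = 1605/7
  (159/5, 0) → P = 6837/5
  (123/4, 21/4) → P = 1401
  (22, 9) → P = 1081

The optimum lies where 5x_1 + x_2 = 159 and 3x_1 + 7x_2 = 129.
Solving simultaneously gives x_1 = 123/4, x_2 = 21/4.

x_1 = 123/4, x_2 = 21/4, maximum P = 1401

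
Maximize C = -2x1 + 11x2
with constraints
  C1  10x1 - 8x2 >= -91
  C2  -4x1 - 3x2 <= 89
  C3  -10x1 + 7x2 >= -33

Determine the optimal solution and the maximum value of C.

x1 = 901/10, x2 = 124, maximum C = 5919/5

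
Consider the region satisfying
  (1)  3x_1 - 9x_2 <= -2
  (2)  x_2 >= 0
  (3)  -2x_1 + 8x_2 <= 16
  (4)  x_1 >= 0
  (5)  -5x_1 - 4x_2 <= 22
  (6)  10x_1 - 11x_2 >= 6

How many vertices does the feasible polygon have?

Of the 15 pairwise boundary intersections, those satisfying every inequality are:
  (64/3, 22/3)
  (4/3, 2/3)
  (112/29, 86/29)

3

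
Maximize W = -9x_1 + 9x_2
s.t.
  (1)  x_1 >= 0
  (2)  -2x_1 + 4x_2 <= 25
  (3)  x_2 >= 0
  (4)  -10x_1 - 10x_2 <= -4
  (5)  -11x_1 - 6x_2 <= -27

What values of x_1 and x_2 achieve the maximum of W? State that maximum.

Extreme points and W = -9x_1 + 9x_2:
  (0, 25/4) → W = 225/4
  (0, 9/2) → W = 81/2
  (27/11, 0) → W = -243/11
The feasible region is unbounded (it extends along (2, 1), (1, 0)), but W strictly decreases along every unbounded feasible direction, so there is no improving ray and the maximum is attained at a vertex.

x_1 = 0, x_2 = 25/4, maximum W = 225/4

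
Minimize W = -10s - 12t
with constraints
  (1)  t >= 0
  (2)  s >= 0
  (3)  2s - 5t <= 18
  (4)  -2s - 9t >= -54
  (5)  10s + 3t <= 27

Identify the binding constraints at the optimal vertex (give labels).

(4) and (5)

Extreme points and W = -10s - 12t:
  (0, 0) → W = 0
  (27/10, 0) → W = -27
  (0, 6) → W = -72
  (27/28, 81/14) → W = -1107/14

The minimum is at (27/28, 81/14). Substituting into each constraint, equality holds for (4) and (5); the remaining constraints have slack.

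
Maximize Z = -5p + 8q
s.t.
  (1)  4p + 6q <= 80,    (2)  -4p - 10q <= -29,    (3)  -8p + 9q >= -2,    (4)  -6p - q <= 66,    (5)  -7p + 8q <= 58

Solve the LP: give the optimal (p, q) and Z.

p = 146/37, q = 396/37, maximum Z = 2438/37

Feasible corners and Z = -5p + 8q:
  (61/7, 158/21) → Z = 349/21
  (146/37, 396/37) → Z = 2438/37
  (281/116, 56/29) → Z = 387/116
  (-58/17, 145/34) → Z = 870/17

The binding constraints are 4p + 6q = 80 and -7p + 8q = 58.
Solving simultaneously gives p = 146/37, q = 396/37.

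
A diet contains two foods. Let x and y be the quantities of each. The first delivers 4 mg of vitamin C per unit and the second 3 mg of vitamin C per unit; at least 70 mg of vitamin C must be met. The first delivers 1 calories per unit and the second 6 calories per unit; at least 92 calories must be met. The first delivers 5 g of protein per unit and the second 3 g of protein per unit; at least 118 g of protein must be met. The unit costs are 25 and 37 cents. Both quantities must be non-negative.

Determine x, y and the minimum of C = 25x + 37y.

x = 16, y = 38/3, minimum C = 2606/3

Feasible corners and C = 25x + 37y:
  (0, 118/3) → C = 4366/3
  (92, 0) → C = 2300
  (16, 38/3) → C = 2606/3
The feasible region is unbounded (it extends along (0, 1), (1, 0)), but C strictly increases along every unbounded feasible direction, so there is no improving ray and the minimum is attained at a vertex.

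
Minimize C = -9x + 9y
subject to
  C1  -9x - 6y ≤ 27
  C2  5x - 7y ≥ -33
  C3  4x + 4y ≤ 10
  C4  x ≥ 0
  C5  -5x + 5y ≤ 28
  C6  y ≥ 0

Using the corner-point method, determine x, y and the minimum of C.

Feasible corners and C = -9x + 9y:
  (0, 5/2) → C = 45/2
  (5/2, 0) → C = -45/2
  (0, 0) → C = 0

x = 5/2, y = 0, minimum C = -45/2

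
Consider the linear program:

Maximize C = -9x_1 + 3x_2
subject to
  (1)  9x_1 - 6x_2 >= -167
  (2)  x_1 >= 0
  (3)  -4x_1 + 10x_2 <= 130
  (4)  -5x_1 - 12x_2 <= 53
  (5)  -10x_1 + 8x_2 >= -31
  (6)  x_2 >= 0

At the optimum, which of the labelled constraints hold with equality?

Corner points and C = -9x_1 + 3x_2:
  (0, 13) → C = 39
  (0, 0) → C = 0
  (675/34, 356/17) → C = -3939/34
  (31/10, 0) → C = -279/10

The maximum is at (0, 13). Substituting into each constraint, equality holds for (2) and (3); the remaining constraints have slack.

(2) and (3)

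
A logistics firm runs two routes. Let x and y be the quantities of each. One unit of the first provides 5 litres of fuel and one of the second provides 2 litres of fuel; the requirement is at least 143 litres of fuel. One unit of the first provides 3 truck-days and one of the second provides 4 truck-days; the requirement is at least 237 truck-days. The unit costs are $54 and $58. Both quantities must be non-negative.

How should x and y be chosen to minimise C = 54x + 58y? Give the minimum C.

Feasible corners and C = 54x + 58y:
  (0, 143/2) → C = 4147
  (79, 0) → C = 4266
  (7, 54) → C = 3510
The feasible region is unbounded (it extends along (0, 1), (1, 0)), but C strictly increases along every unbounded feasible direction, so there is no improving ray and the minimum is attained at a vertex.

The binding constraints are 5x + 2y = 143 and 3x + 4y = 237.
Solving simultaneously gives x = 7, y = 54.

x = 7, y = 54, minimum C = 3510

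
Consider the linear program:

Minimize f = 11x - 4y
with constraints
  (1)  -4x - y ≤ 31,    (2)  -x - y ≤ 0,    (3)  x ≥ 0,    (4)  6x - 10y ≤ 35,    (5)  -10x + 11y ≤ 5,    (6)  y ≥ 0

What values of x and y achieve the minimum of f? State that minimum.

x = 0, y = 5/11, minimum f = -20/11

Corner points and f = 11x - 4y:
  (0, 0) → f = 0
  (0, 5/11) → f = -20/11
  (35/6, 0) → f = 385/6
The feasible region is unbounded (it extends along (11, 10), (5, 3)), but f strictly increases along every unbounded feasible direction, so there is no improving ray and the minimum is attained at a vertex.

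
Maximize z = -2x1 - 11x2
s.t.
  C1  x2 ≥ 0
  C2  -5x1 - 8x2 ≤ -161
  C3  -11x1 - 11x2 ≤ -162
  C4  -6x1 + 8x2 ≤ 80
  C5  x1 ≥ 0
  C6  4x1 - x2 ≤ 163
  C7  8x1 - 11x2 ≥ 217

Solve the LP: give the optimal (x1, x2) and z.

Feasible corners and z = -2x1 - 11x2:
  (161/5, 0) → z = -322/5
  (163/4, 0) → z = -163/2
  (501/17, 29/17) → z = -1321/17
  (394/9, 109/9) → z = -1987/9

x1 = 161/5, x2 = 0, maximum z = -322/5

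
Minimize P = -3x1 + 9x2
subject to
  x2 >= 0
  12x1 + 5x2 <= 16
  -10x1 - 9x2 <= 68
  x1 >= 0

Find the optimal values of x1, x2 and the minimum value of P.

x1 = 4/3, x2 = 0, minimum P = -4

Extreme points and P = -3x1 + 9x2:
  (4/3, 0) → P = -4
  (0, 0) → P = 0
  (0, 16/5) → P = 144/5

The binding constraints are x2 = 0 and 12x1 + 5x2 = 16.
Solving simultaneously gives x1 = 4/3, x2 = 0.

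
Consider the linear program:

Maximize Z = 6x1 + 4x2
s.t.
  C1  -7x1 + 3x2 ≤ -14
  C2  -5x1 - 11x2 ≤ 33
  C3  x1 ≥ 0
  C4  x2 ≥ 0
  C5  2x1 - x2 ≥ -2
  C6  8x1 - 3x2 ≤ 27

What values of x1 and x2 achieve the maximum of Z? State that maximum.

Vertices and Z = 6x1 + 4x2:
  (2, 0) → Z = 12
  (13, 77/3) → Z = 542/3
  (27/8, 0) → Z = 81/4

x1 = 13, x2 = 77/3, maximum Z = 542/3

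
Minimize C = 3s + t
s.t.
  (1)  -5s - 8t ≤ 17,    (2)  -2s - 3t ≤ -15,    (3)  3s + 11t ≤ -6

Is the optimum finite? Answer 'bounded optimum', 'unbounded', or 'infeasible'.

bounded optimum

Extreme points and C = 3s + t:
  (171, -109) → C = 404
  (183/13, -57/13) → C = 492/13
The feasible region has finitely many vertices and no improving ray; the minimum is 492/13 at (183/13, -57/13).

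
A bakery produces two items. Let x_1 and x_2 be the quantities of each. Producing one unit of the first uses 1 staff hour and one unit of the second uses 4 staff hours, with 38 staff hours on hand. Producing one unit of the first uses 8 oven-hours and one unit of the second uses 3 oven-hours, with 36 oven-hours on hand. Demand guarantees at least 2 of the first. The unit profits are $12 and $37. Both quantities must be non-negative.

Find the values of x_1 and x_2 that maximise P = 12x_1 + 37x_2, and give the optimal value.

Extreme points and P = 12x_1 + 37x_2:
  (9/2, 0) → P = 54
  (2, 0) → P = 24
  (2, 20/3) → P = 812/3

At the optimal vertex, 8x_1 + 3x_2 = 36 and x_1 = 2.
Solving simultaneously gives x_1 = 2, x_2 = 20/3.

x_1 = 2, x_2 = 20/3, maximum P = 812/3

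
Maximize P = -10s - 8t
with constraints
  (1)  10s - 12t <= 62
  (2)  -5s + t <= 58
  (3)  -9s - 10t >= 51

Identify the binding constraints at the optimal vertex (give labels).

Feasible corners and P = -10s - 8t:
  (-379/25, -89/5) → P = 294
  (1/26, -267/52) → P = 529/13
  (-631/59, 267/59) → P = 4174/59

The maximum is at (-379/25, -89/5). Substituting into each constraint, equality holds for (1) and (2); the remaining constraints have slack.

(1) and (2)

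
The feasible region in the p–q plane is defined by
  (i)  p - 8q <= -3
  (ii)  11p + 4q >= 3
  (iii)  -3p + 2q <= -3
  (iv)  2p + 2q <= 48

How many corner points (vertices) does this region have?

3

The feasible vertices (each the meet of two boundaries and inside every other half-plane) are:
  (15/11, 6/11)
  (21, 3)
  (51/5, 69/5)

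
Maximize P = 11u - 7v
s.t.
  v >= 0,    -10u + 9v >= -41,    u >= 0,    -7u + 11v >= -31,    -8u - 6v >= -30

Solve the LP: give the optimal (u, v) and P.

Feasible corners and P = 11u - 7v:
  (0, 0) → P = 0
  (15/4, 0) → P = 165/4
  (0, 5) → P = -35

The optimum lies where v = 0 and -8u - 6v = -30.
Solving simultaneously gives u = 15/4, v = 0.

u = 15/4, v = 0, maximum P = 165/4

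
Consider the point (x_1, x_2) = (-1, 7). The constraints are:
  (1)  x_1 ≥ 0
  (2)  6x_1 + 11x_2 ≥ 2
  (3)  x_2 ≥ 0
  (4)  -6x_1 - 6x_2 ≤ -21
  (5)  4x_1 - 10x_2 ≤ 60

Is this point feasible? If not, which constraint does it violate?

Constraint (1): x_1 = -1, which is not ≥ 0. All other constraints are satisfied.

not feasible — violates (1)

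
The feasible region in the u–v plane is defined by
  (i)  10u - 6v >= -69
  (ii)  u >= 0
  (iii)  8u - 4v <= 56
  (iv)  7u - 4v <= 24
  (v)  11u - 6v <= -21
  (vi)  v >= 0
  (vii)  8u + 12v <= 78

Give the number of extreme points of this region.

The feasible vertices (each the meet of two boundaries and inside every other half-plane) are:
  (0, 7/2)
  (0, 13/2)
  (6/5, 57/10)

3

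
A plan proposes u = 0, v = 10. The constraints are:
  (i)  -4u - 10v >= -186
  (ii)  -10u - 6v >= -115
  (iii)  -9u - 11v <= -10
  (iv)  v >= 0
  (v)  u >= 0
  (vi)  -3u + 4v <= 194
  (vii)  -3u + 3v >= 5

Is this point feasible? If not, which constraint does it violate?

(i): -100 ≥ -186 ✓
(ii): -60 ≥ -115 ✓
(iii): -110 ≤ -10 ✓
(iv): 10 ≥ 0 ✓
(v): 0 ≥ 0 ✓
(vi): 40 ≤ 194 ✓
(vii): 30 ≥ 5 ✓

feasible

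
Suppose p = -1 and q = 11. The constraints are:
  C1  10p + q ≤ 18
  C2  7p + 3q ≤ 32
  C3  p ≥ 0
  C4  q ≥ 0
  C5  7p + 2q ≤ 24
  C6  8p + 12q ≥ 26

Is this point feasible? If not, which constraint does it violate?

Constraint C3: p = -1, which is not ≥ 0. All other constraints are satisfied.

not feasible — violates C3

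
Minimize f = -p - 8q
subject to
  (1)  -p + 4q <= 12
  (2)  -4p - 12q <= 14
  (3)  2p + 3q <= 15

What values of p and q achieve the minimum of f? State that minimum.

Corner points and f = -p - 8q:
  (-50/7, 17/14) → f = -18/7
  (24/11, 39/11) → f = -336/11
  (37/2, -22/3) → f = 241/6

p = 24/11, q = 39/11, minimum f = -336/11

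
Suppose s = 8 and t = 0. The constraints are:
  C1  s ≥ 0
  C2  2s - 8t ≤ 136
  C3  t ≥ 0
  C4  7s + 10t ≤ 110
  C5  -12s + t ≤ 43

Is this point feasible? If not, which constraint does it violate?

C1: 8 ≥ 0 ✓
C2: 16 ≤ 136 ✓
C3: 0 ≥ 0 ✓
C4: 56 ≤ 110 ✓
C5: -96 ≤ 43 ✓

feasible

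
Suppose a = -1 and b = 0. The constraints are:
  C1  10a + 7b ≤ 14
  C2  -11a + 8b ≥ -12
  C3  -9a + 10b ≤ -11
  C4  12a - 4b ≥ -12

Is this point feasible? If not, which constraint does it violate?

Constraint C3: -9a + 10b = 9, which is not ≤ -11. All other constraints are satisfied.

not feasible — violates C3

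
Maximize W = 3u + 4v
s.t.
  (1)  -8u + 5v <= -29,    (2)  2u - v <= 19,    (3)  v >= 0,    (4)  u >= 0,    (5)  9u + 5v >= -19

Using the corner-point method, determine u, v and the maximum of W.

u = 33, v = 47, maximum W = 287

Corner points and W = 3u + 4v:
  (33, 47) → W = 287
  (29/8, 0) → W = 87/8
  (19/2, 0) → W = 57/2

The binding constraints are -8u + 5v = -29 and 2u - v = 19.
Solving simultaneously gives u = 33, v = 47.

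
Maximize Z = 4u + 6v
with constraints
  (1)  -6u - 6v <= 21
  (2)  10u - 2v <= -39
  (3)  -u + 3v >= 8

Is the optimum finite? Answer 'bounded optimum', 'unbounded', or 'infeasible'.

From the feasible point (-37/8, 9/8), moving in the direction (2, 10) keeps every constraint satisfied while Z increases without bound.

unbounded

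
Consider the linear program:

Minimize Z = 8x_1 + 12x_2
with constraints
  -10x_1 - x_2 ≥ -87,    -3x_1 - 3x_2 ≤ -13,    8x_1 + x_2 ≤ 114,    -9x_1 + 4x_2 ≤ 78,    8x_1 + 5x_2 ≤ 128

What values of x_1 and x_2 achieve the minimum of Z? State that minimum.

x_1 = 248/27, x_2 = -131/27, minimum Z = 412/27

Vertices and Z = 8x_1 + 12x_2:
  (248/27, -131/27) → Z = 412/27
  (307/42, 292/21) → Z = 676/3
  (-14/3, 9) → Z = 212/3
  (122/77, 1776/77) → Z = 3184/11

The binding constraints are -10x_1 - x_2 = -87 and -3x_1 - 3x_2 = -13.
Solving simultaneously gives x_1 = 248/27, x_2 = -131/27.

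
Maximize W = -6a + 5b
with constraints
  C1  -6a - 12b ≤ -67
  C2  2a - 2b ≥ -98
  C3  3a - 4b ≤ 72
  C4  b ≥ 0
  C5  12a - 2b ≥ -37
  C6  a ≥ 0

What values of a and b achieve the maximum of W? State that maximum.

Vertices and W = -6a + 5b:
  (67/6, 0) → W = -67
  (0, 67/12) → W = 335/12
  (61/10, 551/10) → W = 2389/10
  (24, 0) → W = -144
  (0, 37/2) → W = 185/2
The feasible region is unbounded (it extends along (4, 3), (1, 1)), but W strictly decreases along every unbounded feasible direction, so there is no improving ray and the maximum is attained at a vertex.

The optimum lies where 2a - 2b = -98 and 12a - 2b = -37.
Solving simultaneously gives a = 61/10, b = 551/10.

a = 61/10, b = 551/10, maximum W = 2389/10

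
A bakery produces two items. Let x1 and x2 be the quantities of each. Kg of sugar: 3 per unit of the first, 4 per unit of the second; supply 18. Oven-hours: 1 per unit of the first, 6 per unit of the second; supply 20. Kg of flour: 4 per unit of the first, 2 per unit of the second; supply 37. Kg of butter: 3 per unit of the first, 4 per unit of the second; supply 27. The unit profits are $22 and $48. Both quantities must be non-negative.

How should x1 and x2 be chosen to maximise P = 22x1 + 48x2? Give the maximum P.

x1 = 2, x2 = 3, maximum P = 188

Vertices and P = 22x1 + 48x2:
  (0, 0) → P = 0
  (0, 10/3) → P = 160
  (6, 0) → P = 132
  (2, 3) → P = 188

The optimum lies where 3x1 + 4x2 = 18 and x1 + 6x2 = 20.
Solving simultaneously gives x1 = 2, x2 = 3.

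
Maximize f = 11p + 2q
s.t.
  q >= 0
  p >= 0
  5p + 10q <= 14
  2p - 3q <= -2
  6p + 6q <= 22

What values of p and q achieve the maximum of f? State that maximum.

At the optimal vertex, 5p + 10q = 14 and 2p - 3q = -2.
Solving simultaneously gives p = 22/35, q = 38/35.

p = 22/35, q = 38/35, maximum f = 318/35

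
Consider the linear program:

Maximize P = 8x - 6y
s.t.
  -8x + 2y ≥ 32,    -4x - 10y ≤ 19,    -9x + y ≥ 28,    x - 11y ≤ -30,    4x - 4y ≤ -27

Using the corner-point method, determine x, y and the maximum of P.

x = -37/12, y = 11/3, maximum P = -140/3

The feasible region is unbounded (it extends along (1, 9), (-5, 2)), but P strictly decreases along every unbounded feasible direction, so there is no improving ray and the maximum is attained at a vertex.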